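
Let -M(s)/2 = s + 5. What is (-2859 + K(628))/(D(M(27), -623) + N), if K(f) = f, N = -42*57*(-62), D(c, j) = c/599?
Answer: -1336369/88908308 ≈ -0.015031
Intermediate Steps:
M(s) = -10 - 2*s (M(s) = -2*(s + 5) = -2*(5 + s) = -10 - 2*s)
D(c, j) = c/599 (D(c, j) = c*(1/599) = c/599)
N = 148428 (N = -2394*(-62) = 148428)
(-2859 + K(628))/(D(M(27), -623) + N) = (-2859 + 628)/((-10 - 2*27)/599 + 148428) = -2231/((-10 - 54)/599 + 148428) = -2231/((1/599)*(-64) + 148428) = -2231/(-64/599 + 148428) = -2231/88908308/599 = -2231*599/88908308 = -1336369/88908308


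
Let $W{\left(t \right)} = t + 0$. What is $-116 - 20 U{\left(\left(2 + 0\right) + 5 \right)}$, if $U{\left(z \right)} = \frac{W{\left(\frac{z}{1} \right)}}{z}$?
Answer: $-136$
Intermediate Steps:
$W{\left(t \right)} = t$
$U{\left(z \right)} = 1$ ($U{\left(z \right)} = \frac{z 1^{-1}}{z} = \frac{z 1}{z} = \frac{z}{z} = 1$)
$-116 - 20 U{\left(\left(2 + 0\right) + 5 \right)} = -116 - 20 = -136$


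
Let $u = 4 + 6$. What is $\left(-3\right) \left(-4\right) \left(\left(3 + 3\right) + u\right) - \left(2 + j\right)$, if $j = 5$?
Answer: $185$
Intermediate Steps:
$u = 10$
$\left(-3\right) \left(-4\right) \left(\left(3 + 3\right) + u\right) - \left(2 + j\right) = \left(-3\right) \left(-4\right) \left(\left(3 + 3\right) + 10\right) - \left(2 + 5\right) = 12 \left(6 + 10\right) - 7 = 12 \cdot 16 - 7 = 192 - 7 = 185$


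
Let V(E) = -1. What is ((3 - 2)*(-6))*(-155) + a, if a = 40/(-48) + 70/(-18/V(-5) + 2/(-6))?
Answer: 296735/318 ≈ 933.13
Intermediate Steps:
a = 995/318 (a = 40/(-48) + 70/(-18/(-1) + 2/(-6)) = 40*(-1/48) + 70/(-18*(-1) + 2*(-⅙)) = -⅚ + 70/(18 - ⅓) = -⅚ + 70/(53/3) = -⅚ + 70*(3/53) = -⅚ + 210/53 = 995/318 ≈ 3.1289)
((3 - 2)*(-6))*(-155) + a = ((3 - 2)*(-6))*(-155) + 995/318 = (1*(-6))*(-155) + 995/318 = -6*(-155) + 995/318 = 930 + 995/318 = 296735/318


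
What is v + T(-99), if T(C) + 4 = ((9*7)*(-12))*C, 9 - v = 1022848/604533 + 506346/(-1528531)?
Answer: 69162768812630657/924047431023 ≈ 74848.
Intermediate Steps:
v = 7059074869337/924047431023 (v = 9 - (1022848/604533 + 506346/(-1528531)) = 9 - (1022848*(1/604533) + 506346*(-1/1528531)) = 9 - (1022848/604533 - 506346/1528531) = 9 - 1*1257352009870/924047431023 = 9 - 1257352009870/924047431023 = 7059074869337/924047431023 ≈ 7.6393)
T(C) = -4 - 756*C (T(C) = -4 + ((9*7)*(-12))*C = -4 + (63*(-12))*C = -4 - 756*C)
v + T(-99) = 7059074869337/924047431023 + (-4 - 756*(-99)) = 7059074869337/924047431023 + (-4 + 74844) = 7059074869337/924047431023 + 74840 = 69162768812630657/924047431023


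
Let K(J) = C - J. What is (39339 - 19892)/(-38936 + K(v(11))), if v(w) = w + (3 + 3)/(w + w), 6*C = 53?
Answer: -1283502/2569937 ≈ -0.49943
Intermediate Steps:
C = 53/6 (C = (⅙)*53 = 53/6 ≈ 8.8333)
v(w) = w + 3/w (v(w) = w + 6/((2*w)) = w + 6*(1/(2*w)) = w + 3/w)
K(J) = 53/6 - J
(39339 - 19892)/(-38936 + K(v(11))) = (39339 - 19892)/(-38936 + (53/6 - (11 + 3/11))) = 19447/(-38936 + (53/6 - (11 + 3*(1/11)))) = 19447/(-38936 + (53/6 - (11 + 3/11))) = 19447/(-38936 + (53/6 - 1*124/11)) = 19447/(-38936 + (53/6 - 124/11)) = 19447/(-38936 - 161/66) = 19447/(-2569937/66) = 19447*(-66/2569937) = -1283502/2569937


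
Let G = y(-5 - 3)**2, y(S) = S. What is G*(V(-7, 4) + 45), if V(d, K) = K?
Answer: 3136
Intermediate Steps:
G = 64 (G = (-5 - 3)**2 = (-8)**2 = 64)
G*(V(-7, 4) + 45) = 64*(4 + 45) = 64*49 = 3136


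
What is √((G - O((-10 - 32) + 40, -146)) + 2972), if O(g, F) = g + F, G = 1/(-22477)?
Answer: √9327055787/1729 ≈ 55.857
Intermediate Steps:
G = -1/22477 ≈ -4.4490e-5
O(g, F) = F + g
√((G - O((-10 - 32) + 40, -146)) + 2972) = √((-1/22477 - (-146 + ((-10 - 32) + 40))) + 2972) = √((-1/22477 - (-146 + (-42 + 40))) + 2972) = √((-1/22477 - (-146 - 2)) + 2972) = √((-1/22477 - 1*(-148)) + 2972) = √((-1/22477 + 148) + 2972) = √(3326595/22477 + 2972) = √(70128239/22477) = √9327055787/1729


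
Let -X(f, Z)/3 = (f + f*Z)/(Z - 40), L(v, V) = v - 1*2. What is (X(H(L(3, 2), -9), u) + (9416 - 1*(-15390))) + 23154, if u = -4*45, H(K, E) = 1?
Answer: 10550663/220 ≈ 47958.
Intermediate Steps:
L(v, V) = -2 + v (L(v, V) = v - 2 = -2 + v)
u = -180
X(f, Z) = -3*(f + Z*f)/(-40 + Z) (X(f, Z) = -3*(f + f*Z)/(Z - 40) = -3*(f + Z*f)/(-40 + Z))
(X(H(L(3, 2), -9), u) + (9416 - 1*(-15390))) + 23154 = (-3*1*(1 - 180)/(-40 - 180) + (9416 - 1*(-15390))) + 23154 = (-3*1*(-179)/(-220) + (9416 + 15390)) + 23154 = (-3*1*(-1/220)*(-179) + 24806) + 23154 = (-537/220 + 24806) + 23154 = 5456783/220 + 23154 = 10550663/220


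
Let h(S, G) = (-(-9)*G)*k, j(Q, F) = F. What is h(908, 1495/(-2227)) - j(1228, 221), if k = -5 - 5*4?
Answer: -155792/2227 ≈ -69.956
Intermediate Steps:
k = -25 (k = -5 - 20 = -25)
h(S, G) = -225*G (h(S, G) = -(-9)*G*(-25) = (9*G)*(-25) = -225*G)
h(908, 1495/(-2227)) - j(1228, 221) = -336375/(-2227) - 1*221 = -336375*(-1)/2227 - 221 = -225*(-1495/2227) - 221 = 336375/2227 - 221 = -155792/2227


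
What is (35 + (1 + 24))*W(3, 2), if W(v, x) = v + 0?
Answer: 180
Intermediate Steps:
W(v, x) = v
(35 + (1 + 24))*W(3, 2) = (35 + (1 + 24))*3 = (35 + 25)*3 = 60*3 = 180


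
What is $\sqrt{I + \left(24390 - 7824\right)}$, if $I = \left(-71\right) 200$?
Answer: $13 \sqrt{14} \approx 48.642$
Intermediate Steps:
$I = -14200$
$\sqrt{I + \left(24390 - 7824\right)} = \sqrt{-14200 + \left(24390 - 7824\right)} = \sqrt{-14200 + 16566} = \sqrt{2366} = 13 \sqrt{14}$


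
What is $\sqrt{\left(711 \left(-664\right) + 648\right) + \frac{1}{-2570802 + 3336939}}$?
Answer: $\frac{i \sqrt{276728596655095527}}{766137} \approx 686.63 i$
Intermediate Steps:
$\sqrt{\left(711 \left(-664\right) + 648\right) + \frac{1}{-2570802 + 3336939}} = \sqrt{\left(-472104 + 648\right) + \frac{1}{766137}} = \sqrt{-471456 + \frac{1}{766137}} = \sqrt{- \frac{361199885471}{766137}} = \frac{i \sqrt{276728596655095527}}{766137}$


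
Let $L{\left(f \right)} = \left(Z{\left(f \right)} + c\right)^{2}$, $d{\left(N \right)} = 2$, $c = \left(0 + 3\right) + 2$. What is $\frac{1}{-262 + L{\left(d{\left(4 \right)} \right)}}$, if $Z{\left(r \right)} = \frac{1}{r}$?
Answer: $- \frac{4}{927} \approx -0.004315$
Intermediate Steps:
$c = 5$ ($c = 3 + 2 = 5$)
$L{\left(f \right)} = \left(5 + \frac{1}{f}\right)^{2}$ ($L{\left(f \right)} = \left(\frac{1}{f} + 5\right)^{2} = \left(5 + \frac{1}{f}\right)^{2}$)
$\frac{1}{-262 + L{\left(d{\left(4 \right)} \right)}} = \frac{1}{-262 + \frac{\left(1 + 5 \cdot 2\right)^{2}}{4}} = \frac{1}{-262 + \frac{\left(1 + 10\right)^{2}}{4}} = \frac{1}{-262 + \frac{11^{2}}{4}} = \frac{1}{-262 + \frac{1}{4} \cdot 121} = \frac{1}{-262 + \frac{121}{4}} = \frac{1}{- \frac{927}{4}} = - \frac{4}{927}$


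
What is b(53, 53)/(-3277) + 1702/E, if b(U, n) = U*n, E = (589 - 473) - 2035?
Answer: -10967925/6288563 ≈ -1.7441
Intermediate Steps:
E = -1919 (E = 116 - 2035 = -1919)
b(53, 53)/(-3277) + 1702/E = (53*53)/(-3277) + 1702/(-1919) = 2809*(-1/3277) + 1702*(-1/1919) = -2809/3277 - 1702/1919 = -10967925/6288563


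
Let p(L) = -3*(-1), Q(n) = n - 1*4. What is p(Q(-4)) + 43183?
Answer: 43186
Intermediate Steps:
Q(n) = -4 + n (Q(n) = n - 4 = -4 + n)
p(L) = 3
p(Q(-4)) + 43183 = 3 + 43183 = 43186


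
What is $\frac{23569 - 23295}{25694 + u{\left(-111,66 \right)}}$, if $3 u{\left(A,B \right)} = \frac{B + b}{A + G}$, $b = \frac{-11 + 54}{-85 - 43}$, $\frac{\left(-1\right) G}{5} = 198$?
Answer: $\frac{115842816}{10863003691} \approx 0.010664$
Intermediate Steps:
$G = -990$ ($G = \left(-5\right) 198 = -990$)
$b = - \frac{43}{128}$ ($b = \frac{43}{-128} = 43 \left(- \frac{1}{128}\right) = - \frac{43}{128} \approx -0.33594$)
$u{\left(A,B \right)} = \frac{- \frac{43}{128} + B}{3 \left(-990 + A\right)}$ ($u{\left(A,B \right)} = \frac{\left(B - \frac{43}{128}\right) \frac{1}{A - 990}}{3} = \frac{\left(- \frac{43}{128} + B\right) \frac{1}{-990 + A}}{3} = \frac{\frac{1}{-990 + A} \left(- \frac{43}{128} + B\right)}{3} = \frac{- \frac{43}{128} + B}{3 \left(-990 + A\right)}$)
$\frac{23569 - 23295}{25694 + u{\left(-111,66 \right)}} = \frac{23569 - 23295}{25694 + \frac{-43 + 128 \cdot 66}{384 \left(-990 - 111\right)}} = \frac{274}{25694 + \frac{-43 + 8448}{384 \left(-1101\right)}} = \frac{274}{25694 + \frac{1}{384} \left(- \frac{1}{1101}\right) 8405} = \frac{274}{25694 - \frac{8405}{422784}} = \frac{274}{\frac{10863003691}{422784}} = 274 \cdot \frac{422784}{10863003691} = \frac{115842816}{10863003691}$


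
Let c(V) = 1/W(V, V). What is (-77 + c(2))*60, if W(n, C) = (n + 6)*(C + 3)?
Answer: -9237/2 ≈ -4618.5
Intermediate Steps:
W(n, C) = (3 + C)*(6 + n) (W(n, C) = (6 + n)*(3 + C) = (3 + C)*(6 + n))
c(V) = 1/(18 + V² + 9*V) (c(V) = 1/(18 + 3*V + 6*V + V*V) = 1/(18 + 3*V + 6*V + V²) = 1/(18 + V² + 9*V))
(-77 + c(2))*60 = (-77 + 1/(18 + 2² + 9*2))*60 = (-77 + 1/(18 + 4 + 18))*60 = (-77 + 1/40)*60 = -3079/40*60 = -9237/2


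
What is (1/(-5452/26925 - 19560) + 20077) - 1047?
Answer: 10022310314635/526658452 ≈ 19030.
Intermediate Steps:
(1/(-5452/26925 - 19560) + 20077) - 1047 = (1/(-526658452/26925) + 20077) - 1047 = (-26925/526658452 + 20077) - 1047 = 10573721713879/526658452 - 1047 = 10022310314635/526658452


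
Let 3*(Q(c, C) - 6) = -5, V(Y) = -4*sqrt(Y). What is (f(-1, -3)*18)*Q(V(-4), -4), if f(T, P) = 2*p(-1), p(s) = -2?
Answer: -312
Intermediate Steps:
Q(c, C) = 13/3 (Q(c, C) = 6 + (1/3)*(-5) = 6 - 5/3 = 13/3)
f(T, P) = -4 (f(T, P) = 2*(-2) = -4)
(f(-1, -3)*18)*Q(V(-4), -4) = -4*18*(13/3) = -72*13/3 = -312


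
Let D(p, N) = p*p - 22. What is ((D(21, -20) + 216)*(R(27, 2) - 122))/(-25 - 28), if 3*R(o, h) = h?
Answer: 231140/159 ≈ 1453.7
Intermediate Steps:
R(o, h) = h/3
D(p, N) = -22 + p² (D(p, N) = p² - 22 = -22 + p²)
((D(21, -20) + 216)*(R(27, 2) - 122))/(-25 - 28) = (((-22 + 21²) + 216)*((⅓)*2 - 122))/(-25 - 28) = (((-22 + 441) + 216)*(⅔ - 122))/(-53) = -(419 + 216)*(-364)/(53*3) = -635*(-364)/(53*3) = -1/53*(-231140/3) = 231140/159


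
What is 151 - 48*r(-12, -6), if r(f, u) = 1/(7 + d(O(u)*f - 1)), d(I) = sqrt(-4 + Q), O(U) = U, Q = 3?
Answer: 3607/25 + 24*I/25 ≈ 144.28 + 0.96*I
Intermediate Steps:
d(I) = I (d(I) = sqrt(-4 + 3) = sqrt(-1) = I)
r(f, u) = (7 - I)/50 (r(f, u) = 1/(7 + I) = (7 - I)/50)
151 - 48*r(-12, -6) = 151 - 48*(7/50 - I/50) = 151 + (-168/25 + 24*I/25) = 3607/25 + 24*I/25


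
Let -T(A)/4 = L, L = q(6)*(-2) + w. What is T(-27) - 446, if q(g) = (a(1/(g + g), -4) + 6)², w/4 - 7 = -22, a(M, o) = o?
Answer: -174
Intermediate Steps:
w = -60 (w = 28 + 4*(-22) = 28 - 88 = -60)
q(g) = 4 (q(g) = (-4 + 6)² = 2² = 4)
L = -68 (L = 4*(-2) - 60 = -8 - 60 = -68)
T(A) = 272 (T(A) = -4*(-68) = 272)
T(-27) - 446 = 272 - 446 = -174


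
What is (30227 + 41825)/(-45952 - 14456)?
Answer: -18013/15102 ≈ -1.1928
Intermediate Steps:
(30227 + 41825)/(-45952 - 14456) = 72052/(-60408) = 72052*(-1/60408) = -18013/15102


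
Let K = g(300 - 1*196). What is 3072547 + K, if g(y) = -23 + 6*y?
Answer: 3073148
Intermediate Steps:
K = 601 (K = -23 + 6*(300 - 1*196) = -23 + 6*(300 - 196) = -23 + 6*104 = -23 + 624 = 601)
3072547 + K = 3072547 + 601 = 3073148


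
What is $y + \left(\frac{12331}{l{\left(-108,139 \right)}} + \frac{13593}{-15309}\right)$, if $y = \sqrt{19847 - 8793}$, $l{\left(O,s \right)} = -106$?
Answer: $- \frac{63405379}{540918} + \sqrt{11054} \approx -12.08$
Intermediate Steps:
$y = \sqrt{11054}$ ($y = \sqrt{19847 - 8793} = \sqrt{11054} \approx 105.14$)
$y + \left(\frac{12331}{l{\left(-108,139 \right)}} + \frac{13593}{-15309}\right) = \sqrt{11054} + \left(\frac{12331}{-106} + \frac{13593}{-15309}\right) = \sqrt{11054} + \left(12331 \left(- \frac{1}{106}\right) + 13593 \left(- \frac{1}{15309}\right)\right) = \sqrt{11054} - \frac{63405379}{540918} = - \frac{63405379}{540918} + \sqrt{11054}$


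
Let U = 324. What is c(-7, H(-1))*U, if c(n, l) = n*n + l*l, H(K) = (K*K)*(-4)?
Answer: 21060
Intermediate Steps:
H(K) = -4*K² (H(K) = K²*(-4) = -4*K²)
c(n, l) = l² + n² (c(n, l) = n² + l² = l² + n²)
c(-7, H(-1))*U = ((-4*(-1)²)² + (-7)²)*324 = ((-4*1)² + 49)*324 = ((-4)² + 49)*324 = (16 + 49)*324 = 65*324 = 21060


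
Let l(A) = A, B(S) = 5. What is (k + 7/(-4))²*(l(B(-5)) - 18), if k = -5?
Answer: -9477/16 ≈ -592.31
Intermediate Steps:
(k + 7/(-4))²*(l(B(-5)) - 18) = (-5 + 7/(-4))²*(5 - 18) = (-5 + 7*(-¼))²*(-13) = (-5 - 7/4)²*(-13) = (-27/4)²*(-13) = (729/16)*(-13) = -9477/16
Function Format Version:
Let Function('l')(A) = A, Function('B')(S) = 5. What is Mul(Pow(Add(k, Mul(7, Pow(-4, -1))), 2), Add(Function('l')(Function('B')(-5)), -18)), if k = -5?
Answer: Rational(-9477, 16) ≈ -592.31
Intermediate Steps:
Mul(Pow(Add(k, Mul(7, Pow(-4, -1))), 2), Add(Function('l')(Function('B')(-5)), -18)) = Mul(Pow(Add(-5, Mul(7, Pow(-4, -1))), 2), Add(5, -18)) = Mul(Pow(Add(-5, Mul(7, Rational(-1, 4))), 2), -13) = Mul(Pow(Add(-5, Rational(-7, 4)), 2), -13) = Mul(Pow(Rational(-27, 4), 2), -13) = Mul(Rational(729, 16), -13) = Rational(-9477, 16)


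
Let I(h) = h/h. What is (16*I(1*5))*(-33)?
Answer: -528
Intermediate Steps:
I(h) = 1
(16*I(1*5))*(-33) = (16*1)*(-33) = 16*(-33) = -528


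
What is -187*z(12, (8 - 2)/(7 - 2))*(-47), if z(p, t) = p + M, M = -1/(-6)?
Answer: 641597/6 ≈ 1.0693e+5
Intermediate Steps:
M = 1/6 (M = -1*(-1/6) = 1/6 ≈ 0.16667)
z(p, t) = 1/6 + p (z(p, t) = p + 1/6 = 1/6 + p)
-187*z(12, (8 - 2)/(7 - 2))*(-47) = -187*(1/6 + 12)*(-47) = -187*73/6*(-47) = -13651/6*(-47) = 641597/6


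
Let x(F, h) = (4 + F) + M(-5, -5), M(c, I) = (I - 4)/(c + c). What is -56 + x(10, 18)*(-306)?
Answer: -23077/5 ≈ -4615.4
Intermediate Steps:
M(c, I) = (-4 + I)/(2*c) (M(c, I) = (-4 + I)/((2*c)) = (-4 + I)*(1/(2*c)) = (-4 + I)/(2*c))
x(F, h) = 49/10 + F (x(F, h) = (4 + F) + (1/2)*(-4 - 5)/(-5) = (4 + F) + (1/2)*(-1/5)*(-9) = (4 + F) + 9/10 = 49/10 + F)
-56 + x(10, 18)*(-306) = -56 + (49/10 + 10)*(-306) = -56 + (149/10)*(-306) = -56 - 22797/5 = -23077/5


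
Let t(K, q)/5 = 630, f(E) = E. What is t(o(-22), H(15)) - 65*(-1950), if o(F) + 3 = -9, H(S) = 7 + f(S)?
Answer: 129900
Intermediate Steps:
H(S) = 7 + S
o(F) = -12 (o(F) = -3 - 9 = -12)
t(K, q) = 3150 (t(K, q) = 5*630 = 3150)
t(o(-22), H(15)) - 65*(-1950) = 3150 - 65*(-1950) = 3150 - 1*(-126750) = 3150 + 126750 = 129900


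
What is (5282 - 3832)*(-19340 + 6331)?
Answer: -18863050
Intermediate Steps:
(5282 - 3832)*(-19340 + 6331) = 1450*(-13009) = -18863050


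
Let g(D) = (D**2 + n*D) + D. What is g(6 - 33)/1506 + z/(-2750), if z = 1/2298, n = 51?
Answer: -710944001/1586194500 ≈ -0.44821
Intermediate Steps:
z = 1/2298 ≈ 0.00043516
g(D) = D**2 + 52*D (g(D) = (D**2 + 51*D) + D = D**2 + 52*D)
g(6 - 33)/1506 + z/(-2750) = ((6 - 33)*(52 + (6 - 33)))/1506 + (1/2298)/(-2750) = -27*(52 - 27)*(1/1506) + (1/2298)*(-1/2750) = -27*25*(1/1506) - 1/6319500 = -675*1/1506 - 1/6319500 = -225/502 - 1/6319500 = -710944001/1586194500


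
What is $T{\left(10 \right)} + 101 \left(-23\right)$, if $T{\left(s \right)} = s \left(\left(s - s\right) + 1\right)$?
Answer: $-2313$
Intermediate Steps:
$T{\left(s \right)} = s$ ($T{\left(s \right)} = s \left(0 + 1\right) = s 1 = s$)
$T{\left(10 \right)} + 101 \left(-23\right) = 10 + 101 \left(-23\right) = 10 - 2323 = -2313$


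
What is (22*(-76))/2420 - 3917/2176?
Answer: -298123/119680 ≈ -2.4910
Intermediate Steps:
(22*(-76))/2420 - 3917/2176 = -1672*1/2420 - 3917*1/2176 = -38/55 - 3917/2176 = -298123/119680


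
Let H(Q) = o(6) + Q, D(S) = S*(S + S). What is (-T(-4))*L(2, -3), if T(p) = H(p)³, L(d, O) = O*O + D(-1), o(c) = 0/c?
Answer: 704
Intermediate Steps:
o(c) = 0
D(S) = 2*S² (D(S) = S*(2*S) = 2*S²)
H(Q) = Q (H(Q) = 0 + Q = Q)
L(d, O) = 2 + O² (L(d, O) = O*O + 2*(-1)² = O² + 2*1 = O² + 2 = 2 + O²)
T(p) = p³
(-T(-4))*L(2, -3) = (-1*(-4)³)*(2 + (-3)²) = (-1*(-64))*(2 + 9) = 64*11 = 704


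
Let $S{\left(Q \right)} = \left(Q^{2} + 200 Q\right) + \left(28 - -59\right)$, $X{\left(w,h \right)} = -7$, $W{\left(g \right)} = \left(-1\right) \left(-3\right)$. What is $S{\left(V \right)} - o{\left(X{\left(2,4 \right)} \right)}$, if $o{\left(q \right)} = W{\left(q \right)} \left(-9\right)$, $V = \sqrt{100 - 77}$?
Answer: $137 + 200 \sqrt{23} \approx 1096.2$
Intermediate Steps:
$W{\left(g \right)} = 3$
$V = \sqrt{23} \approx 4.7958$
$o{\left(q \right)} = -27$ ($o{\left(q \right)} = 3 \left(-9\right) = -27$)
$S{\left(Q \right)} = 87 + Q^{2} + 200 Q$ ($S{\left(Q \right)} = \left(Q^{2} + 200 Q\right) + \left(28 + 59\right) = \left(Q^{2} + 200 Q\right) + 87 = 87 + Q^{2} + 200 Q$)
$S{\left(V \right)} - o{\left(X{\left(2,4 \right)} \right)} = \left(87 + \left(\sqrt{23}\right)^{2} + 200 \sqrt{23}\right) - -27 = \left(87 + 23 + 200 \sqrt{23}\right) + 27 = \left(110 + 200 \sqrt{23}\right) + 27 = 137 + 200 \sqrt{23}$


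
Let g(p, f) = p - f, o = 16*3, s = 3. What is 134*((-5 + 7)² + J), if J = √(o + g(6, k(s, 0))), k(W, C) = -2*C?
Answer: 536 + 402*√6 ≈ 1520.7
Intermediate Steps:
o = 48
J = 3*√6 (J = √(48 + (6 - (-2)*0)) = √(48 + (6 - 1*0)) = √(48 + (6 + 0)) = √(48 + 6) = √54 = 3*√6 ≈ 7.3485)
134*((-5 + 7)² + J) = 134*((-5 + 7)² + 3*√6) = 134*(2² + 3*√6) = 134*(4 + 3*√6) = 536 + 402*√6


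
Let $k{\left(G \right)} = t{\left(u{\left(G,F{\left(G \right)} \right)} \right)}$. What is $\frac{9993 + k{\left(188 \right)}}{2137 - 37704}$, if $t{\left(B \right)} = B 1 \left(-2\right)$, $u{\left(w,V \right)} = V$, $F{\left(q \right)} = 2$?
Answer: $- \frac{1427}{5081} \approx -0.28085$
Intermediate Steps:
$t{\left(B \right)} = - 2 B$ ($t{\left(B \right)} = B \left(-2\right) = - 2 B$)
$k{\left(G \right)} = -4$ ($k{\left(G \right)} = \left(-2\right) 2 = -4$)
$\frac{9993 + k{\left(188 \right)}}{2137 - 37704} = \frac{9993 - 4}{2137 - 37704} = \frac{9989}{-35567} = 9989 \left(- \frac{1}{35567}\right) = - \frac{1427}{5081}$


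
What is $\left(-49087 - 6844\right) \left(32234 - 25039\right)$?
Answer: $-402423545$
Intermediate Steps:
$\left(-49087 - 6844\right) \left(32234 - 25039\right) = \left(-55931\right) 7195 = -402423545$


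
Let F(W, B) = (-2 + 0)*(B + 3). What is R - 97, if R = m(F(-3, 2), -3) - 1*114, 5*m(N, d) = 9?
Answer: -1046/5 ≈ -209.20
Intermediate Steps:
F(W, B) = -6 - 2*B (F(W, B) = -2*(3 + B) = -6 - 2*B)
m(N, d) = 9/5 (m(N, d) = (1/5)*9 = 9/5)
R = -561/5 (R = 9/5 - 1*114 = 9/5 - 114 = -561/5 ≈ -112.20)
R - 97 = -561/5 - 97 = -1046/5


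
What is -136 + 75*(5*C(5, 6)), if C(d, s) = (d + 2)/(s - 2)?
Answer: 2081/4 ≈ 520.25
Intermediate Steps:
C(d, s) = (2 + d)/(-2 + s)
-136 + 75*(5*C(5, 6)) = -136 + 75*(5*((2 + 5)/(-2 + 6))) = -136 + 75*(5*(7/4)) = -136 + 75*(35/4) = -136 + 2625/4 = 2081/4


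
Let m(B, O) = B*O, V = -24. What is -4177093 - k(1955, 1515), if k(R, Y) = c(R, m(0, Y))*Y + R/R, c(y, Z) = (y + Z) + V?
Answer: -7102559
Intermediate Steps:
c(y, Z) = -24 + Z + y (c(y, Z) = (y + Z) - 24 = (Z + y) - 24 = -24 + Z + y)
k(R, Y) = 1 + Y*(-24 + R) (k(R, Y) = (-24 + 0*Y + R)*Y + R/R = (-24 + 0 + R)*Y + 1 = (-24 + R)*Y + 1 = Y*(-24 + R) + 1 = 1 + Y*(-24 + R))
-4177093 - k(1955, 1515) = -4177093 - (1 + 1515*(-24 + 1955)) = -4177093 - (1 + 1515*1931) = -4177093 - (1 + 2925465) = -4177093 - 1*2925466 = -4177093 - 2925466 = -7102559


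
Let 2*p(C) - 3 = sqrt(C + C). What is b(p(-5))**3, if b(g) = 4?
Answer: 64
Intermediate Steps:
p(C) = 3/2 + sqrt(2)*sqrt(C)/2 (p(C) = 3/2 + sqrt(C + C)/2 = 3/2 + sqrt(2*C)/2 = 3/2 + (sqrt(2)*sqrt(C))/2 = 3/2 + sqrt(2)*sqrt(C)/2)
b(p(-5))**3 = 4**3 = 64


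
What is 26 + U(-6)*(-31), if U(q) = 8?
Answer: -222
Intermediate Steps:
26 + U(-6)*(-31) = 26 + 8*(-31) = 26 - 248 = -222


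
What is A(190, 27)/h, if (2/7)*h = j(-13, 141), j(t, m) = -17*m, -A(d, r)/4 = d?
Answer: 1520/16779 ≈ 0.090589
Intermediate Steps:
A(d, r) = -4*d
h = -16779/2 (h = 7*(-17*141)/2 = (7/2)*(-2397) = -16779/2 ≈ -8389.5)
A(190, 27)/h = (-4*190)/(-16779/2) = -760*(-2/16779) = 1520/16779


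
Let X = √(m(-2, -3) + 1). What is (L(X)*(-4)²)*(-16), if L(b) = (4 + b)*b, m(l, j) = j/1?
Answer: 512 - 1024*I*√2 ≈ 512.0 - 1448.2*I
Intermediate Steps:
m(l, j) = j (m(l, j) = j*1 = j)
X = I*√2 (X = √(-3 + 1) = √(-2) = I*√2 ≈ 1.4142*I)
L(b) = b*(4 + b)
(L(X)*(-4)²)*(-16) = (((I*√2)*(4 + I*√2))*(-4)²)*(-16) = ((I*√2*(4 + I*√2))*16)*(-16) = (16*I*√2*(4 + I*√2))*(-16) = -256*I*√2*(4 + I*√2)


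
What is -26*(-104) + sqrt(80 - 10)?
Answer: 2704 + sqrt(70) ≈ 2712.4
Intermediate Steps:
-26*(-104) + sqrt(80 - 10) = 2704 + sqrt(70)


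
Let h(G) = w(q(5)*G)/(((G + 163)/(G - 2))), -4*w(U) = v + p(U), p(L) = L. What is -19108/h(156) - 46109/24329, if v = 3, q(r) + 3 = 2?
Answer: -1588961035/1532727 ≈ -1036.7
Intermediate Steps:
q(r) = -1 (q(r) = -3 + 2 = -1)
w(U) = -3/4 - U/4 (w(U) = -(3 + U)/4 = -3/4 - U/4)
h(G) = (-2 + G)*(-3/4 + G/4)/(163 + G) (h(G) = (-3/4 - (-1)*G/4)/(((G + 163)/(G - 2))) = (-3/4 + G/4)/(((163 + G)/(-2 + G))) = (-3/4 + G/4)*((-2 + G)/(163 + G)) = (-2 + G)*(-3/4 + G/4)/(163 + G))
-19108/h(156) - 46109/24329 = -19108*(652 + 4*156)/((-3 + 156)*(-2 + 156)) - 46109/24329 = -19108/(153*154/(652 + 624)) - 46109*1/24329 = -19108/(153*154/1276) - 46109/24329 = -19108/((1/1276)*153*154) - 46109/24329 = -19108/1071/58 - 46109/24329 = -19108*58/1071 - 46109/24329 = -65192/63 - 46109/24329 = -1588961035/1532727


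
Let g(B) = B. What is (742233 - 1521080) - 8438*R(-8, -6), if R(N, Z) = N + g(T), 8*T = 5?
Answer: -2866467/4 ≈ -7.1662e+5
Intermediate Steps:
T = 5/8 (T = (1/8)*5 = 5/8 ≈ 0.62500)
R(N, Z) = 5/8 + N (R(N, Z) = N + 5/8 = 5/8 + N)
(742233 - 1521080) - 8438*R(-8, -6) = (742233 - 1521080) - 8438*(5/8 - 8) = -778847 - 8438*(-59/8) = -778847 + 248921/4 = -2866467/4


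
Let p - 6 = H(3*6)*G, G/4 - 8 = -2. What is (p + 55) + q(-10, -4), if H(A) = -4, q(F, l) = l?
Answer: -39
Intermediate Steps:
G = 24 (G = 32 + 4*(-2) = 32 - 8 = 24)
p = -90 (p = 6 - 4*24 = 6 - 96 = -90)
(p + 55) + q(-10, -4) = (-90 + 55) - 4 = -35 - 4 = -39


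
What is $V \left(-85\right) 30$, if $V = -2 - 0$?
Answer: $5100$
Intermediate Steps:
$V = -2$ ($V = -2 + 0 = -2$)
$V \left(-85\right) 30 = \left(-2\right) \left(-85\right) 30 = 170 \cdot 30 = 5100$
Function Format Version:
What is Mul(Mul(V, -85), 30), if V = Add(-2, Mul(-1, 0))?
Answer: 5100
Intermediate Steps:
V = -2 (V = Add(-2, 0) = -2)
Mul(Mul(V, -85), 30) = Mul(Mul(-2, -85), 30) = Mul(170, 30) = 5100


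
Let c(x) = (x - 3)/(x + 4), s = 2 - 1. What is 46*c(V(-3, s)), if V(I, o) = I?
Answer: -276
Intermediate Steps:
s = 1
c(x) = (-3 + x)/(4 + x)
46*c(V(-3, s)) = 46*((-3 - 3)/(4 - 3)) = 46*(-6/1) = 46*(1*(-6)) = 46*(-6) = -276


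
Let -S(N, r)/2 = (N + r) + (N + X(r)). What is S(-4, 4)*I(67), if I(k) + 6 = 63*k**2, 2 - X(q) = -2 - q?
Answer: -2262408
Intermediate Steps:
X(q) = 4 + q (X(q) = 2 - (-2 - q) = 2 + (2 + q) = 4 + q)
S(N, r) = -8 - 4*N - 4*r (S(N, r) = -2*((N + r) + (N + (4 + r))) = -2*((N + r) + (4 + N + r)) = -2*(4 + 2*N + 2*r) = -8 - 4*N - 4*r)
I(k) = -6 + 63*k**2
S(-4, 4)*I(67) = (-8 - 4*(-4) - 4*4)*(-6 + 63*67**2) = (-8 + 16 - 16)*(-6 + 63*4489) = -8*(-6 + 282807) = -8*282801 = -2262408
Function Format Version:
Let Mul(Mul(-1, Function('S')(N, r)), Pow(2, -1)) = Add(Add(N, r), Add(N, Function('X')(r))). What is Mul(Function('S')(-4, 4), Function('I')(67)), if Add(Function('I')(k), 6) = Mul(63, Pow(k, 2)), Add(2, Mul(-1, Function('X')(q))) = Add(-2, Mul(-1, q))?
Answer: -2262408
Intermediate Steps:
Function('X')(q) = Add(4, q) (Function('X')(q) = Add(2, Mul(-1, Add(-2, Mul(-1, q)))) = Add(2, Add(2, q)) = Add(4, q))
Function('S')(N, r) = Add(-8, Mul(-4, N), Mul(-4, r)) (Function('S')(N, r) = Mul(-2, Add(Add(N, r), Add(N, Add(4, r)))) = Mul(-2, Add(Add(N, r), Add(4, N, r))) = Mul(-2, Add(4, Mul(2, N), Mul(2, r))) = Add(-8, Mul(-4, N), Mul(-4, r)))
Function('I')(k) = Add(-6, Mul(63, Pow(k, 2)))
Mul(Function('S')(-4, 4), Function('I')(67)) = Mul(Add(-8, Mul(-4, -4), Mul(-4, 4)), Add(-6, Mul(63, Pow(67, 2)))) = Mul(Add(-8, 16, -16), Add(-6, Mul(63, 4489))) = Mul(-8, Add(-6, 282807)) = Mul(-8, 282801) = -2262408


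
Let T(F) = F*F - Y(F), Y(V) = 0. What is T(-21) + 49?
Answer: 490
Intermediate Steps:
T(F) = F² (T(F) = F*F - 1*0 = F² + 0 = F²)
T(-21) + 49 = (-21)² + 49 = 441 + 49 = 490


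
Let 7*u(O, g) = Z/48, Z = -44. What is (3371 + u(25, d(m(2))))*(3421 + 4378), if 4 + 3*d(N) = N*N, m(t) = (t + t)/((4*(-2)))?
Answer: 2208310247/84 ≈ 2.6289e+7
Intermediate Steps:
m(t) = -t/4 (m(t) = (2*t)/(-8) = (2*t)*(-1/8) = -t/4)
d(N) = -4/3 + N**2/3 (d(N) = -4/3 + (N*N)/3 = -4/3 + N**2/3)
u(O, g) = -11/84 (u(O, g) = (-44/48)/7 = (-44*1/48)/7 = (1/7)*(-11/12) = -11/84)
(3371 + u(25, d(m(2))))*(3421 + 4378) = (3371 - 11/84)*(3421 + 4378) = (283153/84)*7799 = 2208310247/84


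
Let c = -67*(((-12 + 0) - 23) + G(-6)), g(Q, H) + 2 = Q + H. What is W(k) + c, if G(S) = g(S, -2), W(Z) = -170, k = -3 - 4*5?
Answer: 2845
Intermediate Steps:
g(Q, H) = -2 + H + Q (g(Q, H) = -2 + (Q + H) = -2 + (H + Q) = -2 + H + Q)
k = -23 (k = -3 - 20 = -23)
G(S) = -4 + S (G(S) = -2 - 2 + S = -4 + S)
c = 3015 (c = -67*(((-12 + 0) - 23) + (-4 - 6)) = -67*((-12 - 23) - 10) = -67*(-35 - 10) = -67*(-45) = 3015)
W(k) + c = -170 + 3015 = 2845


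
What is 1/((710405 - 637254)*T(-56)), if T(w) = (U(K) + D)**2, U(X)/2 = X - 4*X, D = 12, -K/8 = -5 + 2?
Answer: 1/1274583024 ≈ 7.8457e-10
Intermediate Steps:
K = 24 (K = -8*(-5 + 2) = -8*(-3) = 24)
U(X) = -6*X (U(X) = 2*(X - 4*X) = 2*(-3*X) = -6*X)
T(w) = 17424 (T(w) = (-6*24 + 12)**2 = (-144 + 12)**2 = (-132)**2 = 17424)
1/((710405 - 637254)*T(-56)) = 1/((710405 - 637254)*17424) = (1/17424)/73151 = (1/73151)*(1/17424) = 1/1274583024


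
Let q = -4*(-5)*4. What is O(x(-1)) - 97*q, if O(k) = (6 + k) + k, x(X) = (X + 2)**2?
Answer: -7752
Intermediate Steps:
x(X) = (2 + X)**2
O(k) = 6 + 2*k
q = 80 (q = 20*4 = 80)
O(x(-1)) - 97*q = (6 + 2*(2 - 1)**2) - 97*80 = (6 + 2*1**2) - 7760 = (6 + 2*1) - 7760 = (6 + 2) - 7760 = 8 - 7760 = -7752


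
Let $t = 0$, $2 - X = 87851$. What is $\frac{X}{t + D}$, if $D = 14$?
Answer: $- \frac{87849}{14} \approx -6274.9$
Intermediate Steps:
$X = -87849$ ($X = 2 - 87851 = -87849$)
$\frac{X}{t + D} = - \frac{87849}{0 + 14} = - \frac{87849}{14}$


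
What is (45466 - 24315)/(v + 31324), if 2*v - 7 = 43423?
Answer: 21151/53039 ≈ 0.39878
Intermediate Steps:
v = 21715 (v = 7/2 + (½)*43423 = 7/2 + 43423/2 = 21715)
(45466 - 24315)/(v + 31324) = (45466 - 24315)/(21715 + 31324) = 21151/53039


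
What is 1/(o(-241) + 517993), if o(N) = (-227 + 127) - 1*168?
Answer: 1/517725 ≈ 1.9315e-6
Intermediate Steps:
o(N) = -268 (o(N) = -100 - 168 = -268)
1/(o(-241) + 517993) = 1/(-268 + 517993) = 1/517725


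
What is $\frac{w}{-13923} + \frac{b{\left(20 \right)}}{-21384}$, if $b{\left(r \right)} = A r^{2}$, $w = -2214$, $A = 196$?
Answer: $- \frac{14503042}{4135131} \approx -3.5073$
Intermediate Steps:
$b{\left(r \right)} = 196 r^{2}$
$\frac{w}{-13923} + \frac{b{\left(20 \right)}}{-21384} = - \frac{2214}{-13923} + \frac{196 \cdot 20^{2}}{-21384} = \left(-2214\right) \left(- \frac{1}{13923}\right) + 196 \cdot 400 \left(- \frac{1}{21384}\right) = \frac{246}{1547} + 78400 \left(- \frac{1}{21384}\right) = \frac{246}{1547} - \frac{9800}{2673} = - \frac{14503042}{4135131}$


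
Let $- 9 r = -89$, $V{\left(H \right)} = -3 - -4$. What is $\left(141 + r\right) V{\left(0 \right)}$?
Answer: $\frac{1358}{9} \approx 150.89$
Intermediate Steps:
$V{\left(H \right)} = 1$ ($V{\left(H \right)} = -3 + 4 = 1$)
$r = \frac{89}{9}$ ($r = \left(- \frac{1}{9}\right) \left(-89\right) = \frac{89}{9} \approx 9.8889$)
$\left(141 + r\right) V{\left(0 \right)} = \left(141 + \frac{89}{9}\right) 1 = \frac{1358}{9} \cdot 1 = \frac{1358}{9}$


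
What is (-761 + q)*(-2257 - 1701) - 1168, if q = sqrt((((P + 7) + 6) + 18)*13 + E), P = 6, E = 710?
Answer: 3010870 - 3958*sqrt(1191) ≈ 2.8743e+6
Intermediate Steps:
q = sqrt(1191) (q = sqrt((((6 + 7) + 6) + 18)*13 + 710) = sqrt(((13 + 6) + 18)*13 + 710) = sqrt((19 + 18)*13 + 710) = sqrt(37*13 + 710) = sqrt(481 + 710) = sqrt(1191) ≈ 34.511)
(-761 + q)*(-2257 - 1701) - 1168 = (-761 + sqrt(1191))*(-2257 - 1701) - 1168 = (-761 + sqrt(1191))*(-3958) - 1168 = (3012038 - 3958*sqrt(1191)) - 1168 = 3010870 - 3958*sqrt(1191)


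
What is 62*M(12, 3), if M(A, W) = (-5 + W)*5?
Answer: -620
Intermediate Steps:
M(A, W) = -25 + 5*W
62*M(12, 3) = 62*(-25 + 5*3) = 62*(-25 + 15) = 62*(-10) = -620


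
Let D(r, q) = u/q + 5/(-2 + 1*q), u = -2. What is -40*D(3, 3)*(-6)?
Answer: 1040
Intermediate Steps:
D(r, q) = -2/q + 5/(-2 + q) (D(r, q) = -2/q + 5/(-2 + 1*q) = -2/q + 5/(-2 + q))
-40*D(3, 3)*(-6) = -40*(4 + 3*3)/(3*(-2 + 3))*(-6) = -40*(4 + 9)/(3*1)*(-6) = -40*13/3*(-6) = -520/3*(-6) = 1040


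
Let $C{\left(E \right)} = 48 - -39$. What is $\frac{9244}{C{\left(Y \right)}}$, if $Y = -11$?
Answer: $\frac{9244}{87} \approx 106.25$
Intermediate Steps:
$C{\left(E \right)} = 87$ ($C{\left(E \right)} = 48 + 39 = 87$)
$\frac{9244}{C{\left(Y \right)}} = \frac{9244}{87}$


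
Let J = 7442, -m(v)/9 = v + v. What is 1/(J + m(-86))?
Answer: 1/8990 ≈ 0.00011123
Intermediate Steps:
m(v) = -18*v (m(v) = -9*(v + v) = -18*v)
1/(J + m(-86)) = 1/(7442 - 18*(-86)) = 1/(7442 + 1548) = 1/8990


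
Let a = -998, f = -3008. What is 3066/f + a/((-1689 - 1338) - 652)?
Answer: -4138915/5533216 ≈ -0.74801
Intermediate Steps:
3066/f + a/((-1689 - 1338) - 652) = 3066/(-3008) - 998/((-1689 - 1338) - 652) = 3066*(-1/3008) - 998/(-3027 - 652) = -1533/1504 - 998/(-3679) = -1533/1504 - 998*(-1/3679) = -1533/1504 + 998/3679 = -4138915/5533216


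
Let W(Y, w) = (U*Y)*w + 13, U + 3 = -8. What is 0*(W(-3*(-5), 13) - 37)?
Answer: 0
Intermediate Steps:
U = -11 (U = -3 - 8 = -11)
W(Y, w) = 13 - 11*Y*w (W(Y, w) = (-11*Y)*w + 13 = -11*Y*w + 13 = 13 - 11*Y*w)
0*(W(-3*(-5), 13) - 37) = 0*((13 - 11*(-3*(-5))*13) - 37) = 0*((13 - 11*15*13) - 37) = 0*((13 - 2145) - 37) = 0*(-2132 - 37) = 0*(-2169) = 0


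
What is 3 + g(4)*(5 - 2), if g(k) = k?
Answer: 15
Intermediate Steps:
3 + g(4)*(5 - 2) = 3 + 4*(5 - 2) = 3 + 4*3 = 3 + 12 = 15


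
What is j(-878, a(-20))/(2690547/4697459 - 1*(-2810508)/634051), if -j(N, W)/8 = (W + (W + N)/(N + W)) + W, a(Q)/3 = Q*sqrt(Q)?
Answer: -23827428611272/14908190115069 + 1906194288901760*I*sqrt(5)/4969396705023 ≈ -1.5983 + 857.73*I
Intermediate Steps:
a(Q) = 3*Q**(3/2) (a(Q) = 3*(Q*sqrt(Q)) = 3*Q**(3/2))
j(N, W) = -8 - 16*W (j(N, W) = -8*((W + (W + N)/(N + W)) + W) = -8*((W + (N + W)/(N + W)) + W) = -8*((W + 1) + W) = -8*((1 + W) + W) = -8*(1 + 2*W) = -8 - 16*W)
j(-878, a(-20))/(2690547/4697459 - 1*(-2810508)/634051) = (-8 - 48*(-20)**(3/2))/(2690547/4697459 - 1*(-2810508)/634051) = (-8 - 48*(-40*I*sqrt(5)))/(2690547*(1/4697459) + 2810508*(1/634051)) = (-8 - (-1920)*I*sqrt(5))/(2690547/4697459 + 2810508/634051) = (-8 + 1920*I*sqrt(5))/(14908190115069/2978428576409) = (-8 + 1920*I*sqrt(5))*(2978428576409/14908190115069) = -23827428611272/14908190115069 + 1906194288901760*I*sqrt(5)/4969396705023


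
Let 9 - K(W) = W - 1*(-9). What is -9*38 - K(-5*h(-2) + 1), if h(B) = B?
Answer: -331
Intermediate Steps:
K(W) = -W (K(W) = 9 - (W - 1*(-9)) = 9 - (W + 9) = 9 - (9 + W) = 9 + (-9 - W) = -W)
-9*38 - K(-5*h(-2) + 1) = -9*38 - (-1)*(-5*(-2) + 1) = -342 - (-1)*(10 + 1) = -342 - (-1)*11 = -342 - 1*(-11) = -342 + 11 = -331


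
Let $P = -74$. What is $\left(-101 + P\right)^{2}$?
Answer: $30625$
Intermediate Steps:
$\left(-101 + P\right)^{2} = \left(-101 - 74\right)^{2} = \left(-175\right)^{2} = 30625$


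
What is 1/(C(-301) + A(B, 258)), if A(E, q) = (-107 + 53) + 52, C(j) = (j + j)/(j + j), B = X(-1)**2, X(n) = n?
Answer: -1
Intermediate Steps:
B = 1 (B = (-1)**2 = 1)
C(j) = 1 (C(j) = (2*j)/((2*j)) = (2*j)*(1/(2*j)) = 1)
A(E, q) = -2 (A(E, q) = -54 + 52 = -2)
1/(C(-301) + A(B, 258)) = 1/(1 - 2) = 1/(-1) = -1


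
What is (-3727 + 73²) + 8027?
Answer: 9629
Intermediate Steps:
(-3727 + 73²) + 8027 = (-3727 + 5329) + 8027 = 1602 + 8027 = 9629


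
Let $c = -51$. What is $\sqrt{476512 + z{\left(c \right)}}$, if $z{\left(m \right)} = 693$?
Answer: $\sqrt{477205} \approx 690.8$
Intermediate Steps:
$\sqrt{476512 + z{\left(c \right)}} = \sqrt{476512 + 693} = \sqrt{477205}$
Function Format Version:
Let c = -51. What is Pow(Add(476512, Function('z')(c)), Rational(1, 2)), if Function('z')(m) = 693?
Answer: Pow(477205, Rational(1, 2)) ≈ 690.80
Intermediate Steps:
Pow(Add(476512, Function('z')(c)), Rational(1, 2)) = Pow(Add(476512, 693), Rational(1, 2)) = Pow(477205, Rational(1, 2))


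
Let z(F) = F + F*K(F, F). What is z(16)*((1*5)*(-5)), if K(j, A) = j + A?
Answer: -13200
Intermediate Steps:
K(j, A) = A + j
z(F) = F + 2*F**2 (z(F) = F + F*(F + F) = F + F*(2*F) = F + 2*F**2)
z(16)*((1*5)*(-5)) = (16*(1 + 2*16))*((1*5)*(-5)) = (16*(1 + 32))*(5*(-5)) = (16*33)*(-25) = 528*(-25) = -13200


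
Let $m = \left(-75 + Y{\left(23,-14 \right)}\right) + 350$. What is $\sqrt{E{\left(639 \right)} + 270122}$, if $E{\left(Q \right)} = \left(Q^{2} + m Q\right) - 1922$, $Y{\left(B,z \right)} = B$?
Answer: $9 \sqrt{10703} \approx 931.1$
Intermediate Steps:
$m = 298$ ($m = \left(-75 + 23\right) + 350 = -52 + 350 = 298$)
$E{\left(Q \right)} = -1922 + Q^{2} + 298 Q$ ($E{\left(Q \right)} = \left(Q^{2} + 298 Q\right) - 1922 = -1922 + Q^{2} + 298 Q$)
$\sqrt{E{\left(639 \right)} + 270122} = \sqrt{\left(-1922 + 639^{2} + 298 \cdot 639\right) + 270122} = \sqrt{\left(-1922 + 408321 + 190422\right) + 270122} = \sqrt{596821 + 270122} = \sqrt{866943} = 9 \sqrt{10703}$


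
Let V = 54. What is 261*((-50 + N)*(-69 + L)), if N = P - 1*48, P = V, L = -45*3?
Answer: 2342736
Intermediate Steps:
L = -135
P = 54
N = 6 (N = 54 - 1*48 = 54 - 48 = 6)
261*((-50 + N)*(-69 + L)) = 261*((-50 + 6)*(-69 - 135)) = 261*(-44*(-204)) = 261*8976 = 2342736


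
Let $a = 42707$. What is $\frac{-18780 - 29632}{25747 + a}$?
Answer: $- \frac{24206}{34227} \approx -0.70722$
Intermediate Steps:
$\frac{-18780 - 29632}{25747 + a} = \frac{-18780 - 29632}{25747 + 42707} = - \frac{48412}{68454} = \left(-48412\right) \frac{1}{68454} = - \frac{24206}{34227}$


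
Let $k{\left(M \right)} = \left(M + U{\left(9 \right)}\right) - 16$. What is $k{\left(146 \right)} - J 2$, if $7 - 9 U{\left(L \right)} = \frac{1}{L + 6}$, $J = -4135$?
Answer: $\frac{1134104}{135} \approx 8400.8$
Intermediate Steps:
$U{\left(L \right)} = \frac{7}{9} - \frac{1}{9 \left(6 + L\right)}$ ($U{\left(L \right)} = \frac{7}{9} - \frac{1}{9 \left(L + 6\right)} = \frac{7}{9} - \frac{1}{9 \left(6 + L\right)}$)
$k{\left(M \right)} = - \frac{2056}{135} + M$ ($k{\left(M \right)} = \left(M + \frac{41 + 7 \cdot 9}{9 \left(6 + 9\right)}\right) - 16 = \left(M + \frac{41 + 63}{9 \cdot 15}\right) - 16 = \left(M + \frac{1}{9} \cdot \frac{1}{15} \cdot 104\right) - 16 = \left(M + \frac{104}{135}\right) - 16 = \left(\frac{104}{135} + M\right) - 16 = - \frac{2056}{135} + M$)
$k{\left(146 \right)} - J 2 = \left(- \frac{2056}{135} + 146\right) - \left(-4135\right) 2 = \frac{17654}{135} - -8270 = \frac{17654}{135} + 8270 = \frac{1134104}{135}$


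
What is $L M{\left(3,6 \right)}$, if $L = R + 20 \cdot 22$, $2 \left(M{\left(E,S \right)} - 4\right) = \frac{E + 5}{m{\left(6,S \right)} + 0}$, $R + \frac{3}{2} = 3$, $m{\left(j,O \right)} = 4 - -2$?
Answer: $\frac{6181}{3} \approx 2060.3$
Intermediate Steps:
$m{\left(j,O \right)} = 6$ ($m{\left(j,O \right)} = 4 + 2 = 6$)
$R = \frac{3}{2}$ ($R = - \frac{3}{2} + 3 = \frac{3}{2} \approx 1.5$)
$M{\left(E,S \right)} = \frac{53}{12} + \frac{E}{12}$ ($M{\left(E,S \right)} = 4 + \frac{\left(E + 5\right) \frac{1}{6 + 0}}{2} = 4 + \frac{\left(5 + E\right) \frac{1}{6}}{2} = 4 + \frac{\frac{5}{6} + \frac{E}{6}}{2} = 4 + \left(\frac{5}{12} + \frac{E}{12}\right) = \frac{53}{12} + \frac{E}{12}$)
$L = \frac{883}{2}$ ($L = \frac{3}{2} + 20 \cdot 22 = \frac{3}{2} + 440 = \frac{883}{2} \approx 441.5$)
$L M{\left(3,6 \right)} = \frac{883 \left(\frac{53}{12} + \frac{1}{12} \cdot 3\right)}{2} = \frac{883 \left(\frac{53}{12} + \frac{1}{4}\right)}{2} = \frac{883}{2} \cdot \frac{14}{3} = \frac{6181}{3}$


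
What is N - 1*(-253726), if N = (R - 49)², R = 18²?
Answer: 329351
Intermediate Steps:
R = 324
N = 75625 (N = (324 - 49)² = 275² = 75625)
N - 1*(-253726) = 75625 - 1*(-253726) = 75625 + 253726 = 329351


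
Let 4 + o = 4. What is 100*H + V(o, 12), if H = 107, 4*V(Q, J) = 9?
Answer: 42809/4 ≈ 10702.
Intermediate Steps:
o = 0 (o = -4 + 4 = 0)
V(Q, J) = 9/4 (V(Q, J) = (1/4)*9 = 9/4)
100*H + V(o, 12) = 100*107 + 9/4 = 10700 + 9/4 = 42809/4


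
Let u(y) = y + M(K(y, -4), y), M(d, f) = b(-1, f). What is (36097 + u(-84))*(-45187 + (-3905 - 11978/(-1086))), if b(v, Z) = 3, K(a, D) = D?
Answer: -959861227472/543 ≈ -1.7677e+9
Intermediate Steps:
M(d, f) = 3
u(y) = 3 + y (u(y) = y + 3 = 3 + y)
(36097 + u(-84))*(-45187 + (-3905 - 11978/(-1086))) = (36097 + (3 - 84))*(-45187 + (-3905 - 11978/(-1086))) = (36097 - 81)*(-45187 + (-3905 - 11978*(-1)/1086)) = 36016*(-45187 + (-3905 - 1*(-5989/543))) = 36016*(-45187 + (-3905 + 5989/543)) = 36016*(-45187 - 2114426/543) = 36016*(-26650967/543) = -959861227472/543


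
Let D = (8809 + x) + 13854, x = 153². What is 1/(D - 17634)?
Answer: 1/28438 ≈ 3.5164e-5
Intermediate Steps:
x = 23409
D = 46072 (D = (8809 + 23409) + 13854 = 32218 + 13854 = 46072)
1/(D - 17634) = 1/(46072 - 17634) = 1/28438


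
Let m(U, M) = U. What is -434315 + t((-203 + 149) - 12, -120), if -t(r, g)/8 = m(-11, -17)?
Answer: -434227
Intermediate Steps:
t(r, g) = 88 (t(r, g) = -8*(-11) = 88)
-434315 + t((-203 + 149) - 12, -120) = -434315 + 88 = -434227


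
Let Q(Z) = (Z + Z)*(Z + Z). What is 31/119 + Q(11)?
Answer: 57627/119 ≈ 484.26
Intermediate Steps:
Q(Z) = 4*Z**2 (Q(Z) = (2*Z)*(2*Z) = 4*Z**2)
31/119 + Q(11) = 31/119 + 4*11**2 = (1/119)*31 + 4*121 = 31/119 + 484 = 57627/119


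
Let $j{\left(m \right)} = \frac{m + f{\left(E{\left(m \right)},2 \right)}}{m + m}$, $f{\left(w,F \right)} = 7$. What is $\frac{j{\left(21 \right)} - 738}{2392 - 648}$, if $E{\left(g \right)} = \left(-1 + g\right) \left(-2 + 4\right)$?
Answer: $- \frac{553}{1308} \approx -0.42278$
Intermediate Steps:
$E{\left(g \right)} = -2 + 2 g$ ($E{\left(g \right)} = \left(-1 + g\right) 2 = -2 + 2 g$)
$j{\left(m \right)} = \frac{7 + m}{2 m}$ ($j{\left(m \right)} = \frac{m + 7}{m + m} = \frac{7 + m}{2 m}$)
$\frac{j{\left(21 \right)} - 738}{2392 - 648} = \frac{\frac{7 + 21}{2 \cdot 21} - 738}{2392 - 648} = \frac{\frac{1}{2} \cdot \frac{1}{21} \cdot 28 - 738}{1744} = \left(\frac{2}{3} - 738\right) \frac{1}{1744} = \left(- \frac{2212}{3}\right) \frac{1}{1744} = - \frac{553}{1308}$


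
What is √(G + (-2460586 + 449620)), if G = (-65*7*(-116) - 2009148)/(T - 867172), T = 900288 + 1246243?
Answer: I*√365718900977485462/426453 ≈ 1418.1*I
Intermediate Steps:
T = 2146531
G = -1956368/1279359 (G = (-65*7*(-116) - 2009148)/(2146531 - 867172) = (-455*(-116) - 2009148)/1279359 = (52780 - 2009148)*(1/1279359) = -1956368*1/1279359 = -1956368/1279359 ≈ -1.5292)
√(G + (-2460586 + 449620)) = √(-1956368/1279359 + (-2460586 + 449620)) = √(-1956368/1279359 - 2010966) = √(-2572749407162/1279359) = I*√365718900977485462/426453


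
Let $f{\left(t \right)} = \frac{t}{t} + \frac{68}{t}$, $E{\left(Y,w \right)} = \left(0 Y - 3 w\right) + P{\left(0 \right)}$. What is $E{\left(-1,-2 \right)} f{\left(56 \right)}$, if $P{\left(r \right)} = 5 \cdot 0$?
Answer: $\frac{93}{7} \approx 13.286$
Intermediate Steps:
$P{\left(r \right)} = 0$
$E{\left(Y,w \right)} = - 3 w$ ($E{\left(Y,w \right)} = \left(0 Y - 3 w\right) + 0 = \left(0 - 3 w\right) + 0 = - 3 w + 0 = - 3 w$)
$f{\left(t \right)} = 1 + \frac{68}{t}$
$E{\left(-1,-2 \right)} f{\left(56 \right)} = \left(-3\right) \left(-2\right) \frac{68 + 56}{56} = 6 \cdot \frac{1}{56} \cdot 124 = 6 \cdot \frac{31}{14} = \frac{93}{7}$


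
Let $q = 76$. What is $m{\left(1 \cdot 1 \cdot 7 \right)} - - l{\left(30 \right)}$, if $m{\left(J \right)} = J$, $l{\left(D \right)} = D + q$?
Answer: $113$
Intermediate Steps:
$l{\left(D \right)} = 76 + D$ ($l{\left(D \right)} = D + 76 = 76 + D$)
$m{\left(1 \cdot 1 \cdot 7 \right)} - - l{\left(30 \right)} = 1 \cdot 1 \cdot 7 - - (76 + 30) = 1 \cdot 7 - \left(-1\right) 106 = 7 - -106 = 7 + 106 = 113$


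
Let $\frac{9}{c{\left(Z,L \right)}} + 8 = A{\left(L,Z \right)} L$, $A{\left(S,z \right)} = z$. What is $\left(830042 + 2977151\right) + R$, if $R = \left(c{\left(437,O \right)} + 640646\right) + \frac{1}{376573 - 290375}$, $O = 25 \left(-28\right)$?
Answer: $\frac{58641772234429451}{13184328892} \approx 4.4478 \cdot 10^{6}$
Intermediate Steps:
$O = -700$
$c{\left(Z,L \right)} = \frac{9}{-8 + L Z}$ ($c{\left(Z,L \right)} = \frac{9}{-8 + Z L} = \frac{9}{-8 + L Z}$)
$R = \frac{8446487567109295}{13184328892}$ ($R = \left(\frac{9}{-8 - 305900} + 640646\right) + \frac{1}{376573 - 290375} = \left(\frac{9}{-8 - 305900} + 640646\right) + \frac{1}{86198} = \left(\frac{9}{-305908} + 640646\right) + \frac{1}{86198} = \left(9 \left(- \frac{1}{305908}\right) + 640646\right) + \frac{1}{86198} = \left(- \frac{9}{305908} + 640646\right) + \frac{1}{86198} = \frac{195978736559}{305908} + \frac{1}{86198} = \frac{8446487567109295}{13184328892} \approx 6.4065 \cdot 10^{5}$)
$\left(830042 + 2977151\right) + R = \left(830042 + 2977151\right) + \frac{8446487567109295}{13184328892} = 3807193 + \frac{8446487567109295}{13184328892} = \frac{58641772234429451}{13184328892}$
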